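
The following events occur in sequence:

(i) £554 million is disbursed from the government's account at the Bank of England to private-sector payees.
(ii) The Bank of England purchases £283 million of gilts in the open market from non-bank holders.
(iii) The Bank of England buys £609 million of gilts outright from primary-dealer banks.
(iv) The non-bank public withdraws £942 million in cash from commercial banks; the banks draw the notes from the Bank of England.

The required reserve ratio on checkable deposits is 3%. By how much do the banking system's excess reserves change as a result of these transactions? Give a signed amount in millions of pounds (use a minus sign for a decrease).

+£507.15 million

Government spending £554 million: reserves +£554M, deposits +£554M.
Asset purchase (from non-banks) £283 million: reserves +£283M, deposits +£283M.
OMO purchase (from banks) £609 million: reserves +£609M, deposits 0.
Currency withdrawal £942 million: reserves −£942M, deposits −£942M.
Totals: Δreserves = +£504M, Δdeposits = −£105M.
Δrequired reserves = 3% × −£105M = −£3.15M.
Δexcess reserves = Δreserves − Δrequired = +£504M − (−£3.15M) = +£507.15 million.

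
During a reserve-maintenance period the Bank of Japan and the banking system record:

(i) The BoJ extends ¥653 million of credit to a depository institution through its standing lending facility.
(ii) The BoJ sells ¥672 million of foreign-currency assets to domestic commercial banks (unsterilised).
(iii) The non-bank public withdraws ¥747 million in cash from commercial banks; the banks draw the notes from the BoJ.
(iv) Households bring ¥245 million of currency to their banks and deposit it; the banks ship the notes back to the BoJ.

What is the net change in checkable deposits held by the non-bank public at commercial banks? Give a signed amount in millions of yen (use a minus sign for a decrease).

BoJ balance sheet:
  Assets:      Loans to banks +¥653M, Foreign assets −¥672M
  Liabilities: Bank reserves −¥521M, Currency in circulation +¥502M
Commercial banking system:
  Assets:      Reserves at CB −¥521M, Foreign assets +¥672M
  Liabilities: Checkable deposits −¥502M, Borrowings from CB +¥653M
So the change in checkable deposits held by the non-bank public at commercial banks is -¥502 million.

-¥502 million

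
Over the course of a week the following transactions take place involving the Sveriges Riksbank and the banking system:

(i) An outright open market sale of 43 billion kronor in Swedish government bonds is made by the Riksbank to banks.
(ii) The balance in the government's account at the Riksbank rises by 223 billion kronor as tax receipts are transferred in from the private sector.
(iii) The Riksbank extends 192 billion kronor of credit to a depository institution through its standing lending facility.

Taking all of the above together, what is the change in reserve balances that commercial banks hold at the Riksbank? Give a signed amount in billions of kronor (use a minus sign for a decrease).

-74 billion

OMO sale (to banks) 43 billion kronor: the buying banks pay out of their reserve balances → −43B.
Government account inflow 223 billion kronor: funds move from bank reserves into the government account → −223B.
Discount-window loan 192 billion kronor: the loan is credited to the bank's reserve account → +192B.
Net: −43 − 223 + 192 = -74 billion.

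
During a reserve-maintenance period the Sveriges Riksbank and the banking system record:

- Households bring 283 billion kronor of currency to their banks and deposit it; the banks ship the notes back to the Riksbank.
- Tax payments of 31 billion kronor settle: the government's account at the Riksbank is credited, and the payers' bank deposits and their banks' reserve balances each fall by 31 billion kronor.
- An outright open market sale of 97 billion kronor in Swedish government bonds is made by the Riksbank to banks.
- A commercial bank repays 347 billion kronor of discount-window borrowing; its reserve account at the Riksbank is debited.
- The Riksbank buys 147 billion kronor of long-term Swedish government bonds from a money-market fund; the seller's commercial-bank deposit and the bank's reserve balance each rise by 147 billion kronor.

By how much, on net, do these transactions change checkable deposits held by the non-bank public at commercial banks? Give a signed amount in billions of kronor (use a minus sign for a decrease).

Currency deposit 283 billion kronor: non-bank counterparties' bank balances rise → +283B.
Government account inflow 31 billion kronor: non-bank counterparties' bank balances fall → −31B.
OMO sale (to banks) 97 billion kronor: the counterparty is a bank, so public deposits are unchanged → 0.
Discount-window repayment 347 billion kronor: the counterparty is a bank, so public deposits are unchanged → 0.
Asset purchase (from non-banks) 147 billion kronor: non-bank counterparties' bank balances rise → +147B.
Net: 283 − 31 + 0 + 0 + 147 = +399 billion.

+399 billion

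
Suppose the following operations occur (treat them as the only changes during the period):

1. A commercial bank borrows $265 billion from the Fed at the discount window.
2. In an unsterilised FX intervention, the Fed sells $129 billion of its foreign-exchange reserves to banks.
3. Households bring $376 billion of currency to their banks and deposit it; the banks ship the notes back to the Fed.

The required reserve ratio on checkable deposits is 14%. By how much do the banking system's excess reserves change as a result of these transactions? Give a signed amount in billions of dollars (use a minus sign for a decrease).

Discount-window loan $265 billion: reserves +$265B, deposits 0.
FX sale $129 billion: reserves −$129B, deposits 0.
Currency deposit $376 billion: reserves +$376B, deposits +$376B.
Totals: Δreserves = +$512B, Δdeposits = +$376B.
Δrequired reserves = 14% × +$376B = +$52.64B.
Δexcess reserves = Δreserves − Δrequired = +$512B − (+$52.64B) = +$459.36 billion.

+$459.36 billion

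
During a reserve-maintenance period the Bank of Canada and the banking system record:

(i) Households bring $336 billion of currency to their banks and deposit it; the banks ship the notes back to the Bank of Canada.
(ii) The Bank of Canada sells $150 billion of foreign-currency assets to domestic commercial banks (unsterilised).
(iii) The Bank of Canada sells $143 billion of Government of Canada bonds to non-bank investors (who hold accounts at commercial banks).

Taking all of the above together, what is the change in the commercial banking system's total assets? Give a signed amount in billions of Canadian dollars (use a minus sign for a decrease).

+$193 billion

Bank of Canada balance sheet:
  Assets:      Securities −$143B, Foreign assets −$150B
  Liabilities: Bank reserves +$43B, Currency in circulation −$336B
Commercial banking system:
  Assets:      Reserves at CB +$43B, Foreign assets +$150B
  Liabilities: Checkable deposits +$193B
Change in total bank assets = +$193 billion.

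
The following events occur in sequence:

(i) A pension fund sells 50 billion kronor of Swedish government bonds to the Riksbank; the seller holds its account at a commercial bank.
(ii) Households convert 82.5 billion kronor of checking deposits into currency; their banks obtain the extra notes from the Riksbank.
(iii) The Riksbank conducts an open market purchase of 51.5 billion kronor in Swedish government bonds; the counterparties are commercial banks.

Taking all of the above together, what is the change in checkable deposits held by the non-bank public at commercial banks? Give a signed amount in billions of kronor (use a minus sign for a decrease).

Asset purchase (from non-banks) 50 billion kronor: non-bank counterparties' bank balances rise → +50B.
Currency withdrawal 82.5 billion kronor: non-bank counterparties' bank balances fall → −82.5B.
OMO purchase (from banks) 51.5 billion kronor: the counterparty is a bank, so public deposits are unchanged → 0.
Net: 50 − 82.5 + 0 = -32.5 billion.

-32.5 billion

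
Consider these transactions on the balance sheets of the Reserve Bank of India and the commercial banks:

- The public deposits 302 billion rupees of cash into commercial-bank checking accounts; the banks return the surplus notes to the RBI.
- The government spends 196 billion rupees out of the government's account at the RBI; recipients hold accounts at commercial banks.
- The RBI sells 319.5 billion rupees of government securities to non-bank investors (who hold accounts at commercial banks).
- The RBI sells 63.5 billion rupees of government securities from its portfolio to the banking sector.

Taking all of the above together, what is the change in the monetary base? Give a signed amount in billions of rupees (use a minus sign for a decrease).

-187 billion

RBI balance sheet:
  Assets:      Securities −383B
  Liabilities: Bank reserves +115B, Currency in circulation −302B, Government deposits −196B
Monetary base = currency + reserves: −302B + (+115B) = -187 billion.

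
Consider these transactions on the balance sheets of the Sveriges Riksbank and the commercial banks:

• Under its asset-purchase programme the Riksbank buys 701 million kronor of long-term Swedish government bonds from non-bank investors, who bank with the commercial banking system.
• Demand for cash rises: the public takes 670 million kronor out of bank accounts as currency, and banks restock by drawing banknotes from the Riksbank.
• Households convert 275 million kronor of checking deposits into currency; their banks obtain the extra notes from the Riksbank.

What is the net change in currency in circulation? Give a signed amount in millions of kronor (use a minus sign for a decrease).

+945 million

Asset purchase (from non-banks) 701 million kronor: no currency enters or leaves circulation → 0.
Currency withdrawal 670 million kronor: notes leave the central bank → +670M.
Currency withdrawal 275 million kronor: notes leave the central bank → +275M.
Net: 0 + 670 + 275 = +945 million.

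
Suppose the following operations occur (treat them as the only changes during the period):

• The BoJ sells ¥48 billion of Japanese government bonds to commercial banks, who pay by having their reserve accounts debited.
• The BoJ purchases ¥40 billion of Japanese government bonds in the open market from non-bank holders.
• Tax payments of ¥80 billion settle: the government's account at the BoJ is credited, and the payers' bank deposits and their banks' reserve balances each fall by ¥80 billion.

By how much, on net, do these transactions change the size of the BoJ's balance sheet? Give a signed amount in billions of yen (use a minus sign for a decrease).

BoJ balance sheet:
  Assets:      Securities −¥8B
  Liabilities: Bank reserves −¥88B, Government deposits +¥80B
Commercial banking system:
  Assets:      Reserves at CB −¥88B, Securities +¥48B
  Liabilities: Checkable deposits −¥40B
Change in total BoJ assets = -¥8 billion.

-¥8 billion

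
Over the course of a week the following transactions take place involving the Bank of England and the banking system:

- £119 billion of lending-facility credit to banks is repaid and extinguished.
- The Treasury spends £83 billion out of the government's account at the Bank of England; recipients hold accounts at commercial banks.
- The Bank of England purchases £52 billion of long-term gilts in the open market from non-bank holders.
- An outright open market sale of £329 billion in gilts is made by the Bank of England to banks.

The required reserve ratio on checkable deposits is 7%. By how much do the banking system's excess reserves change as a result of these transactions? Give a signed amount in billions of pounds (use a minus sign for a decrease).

Discount-window repayment £119 billion: reserves −£119B, deposits 0.
Government spending £83 billion: reserves +£83B, deposits +£83B.
Asset purchase (from non-banks) £52 billion: reserves +£52B, deposits +£52B.
OMO sale (to banks) £329 billion: reserves −£329B, deposits 0.
Totals: Δreserves = −£313B, Δdeposits = +£135B.
Δrequired reserves = 7% × +£135B = +£9.45B.
Δexcess reserves = Δreserves − Δrequired = −£313B − (+£9.45B) = -£322.45 billion.

-£322.45 billion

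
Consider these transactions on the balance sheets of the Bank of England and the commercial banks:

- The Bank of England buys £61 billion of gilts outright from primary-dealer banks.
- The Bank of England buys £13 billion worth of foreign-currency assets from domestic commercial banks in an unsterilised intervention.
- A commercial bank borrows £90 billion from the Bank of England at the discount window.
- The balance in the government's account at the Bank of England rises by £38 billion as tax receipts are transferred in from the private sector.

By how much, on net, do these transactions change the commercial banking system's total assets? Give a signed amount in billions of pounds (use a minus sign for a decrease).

Bank of England balance sheet:
  Assets:      Securities +£61B, Loans to banks +£90B, Foreign assets +£13B
  Liabilities: Bank reserves +£126B, Government deposits +£38B
Commercial banking system:
  Assets:      Reserves at CB +£126B, Securities −£61B, Foreign assets −£13B
  Liabilities: Checkable deposits −£38B, Borrowings from CB +£90B
Change in total bank assets = +£52 billion.

+£52 billion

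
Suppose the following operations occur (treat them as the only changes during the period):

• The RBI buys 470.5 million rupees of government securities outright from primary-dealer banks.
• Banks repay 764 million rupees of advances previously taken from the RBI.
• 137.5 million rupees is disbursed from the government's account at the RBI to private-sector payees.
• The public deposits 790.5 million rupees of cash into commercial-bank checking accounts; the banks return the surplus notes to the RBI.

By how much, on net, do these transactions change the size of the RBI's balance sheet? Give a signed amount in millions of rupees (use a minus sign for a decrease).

-293.5 million

RBI balance sheet:
  Assets:      Securities +470.5M, Loans to banks −764M
  Liabilities: Bank reserves +634.5M, Currency in circulation −790.5M, Government deposits −137.5M
Commercial banking system:
  Assets:      Reserves at CB +634.5M, Securities −470.5M
  Liabilities: Checkable deposits +928M, Borrowings from CB −764M
Change in total RBI assets = -293.5 million.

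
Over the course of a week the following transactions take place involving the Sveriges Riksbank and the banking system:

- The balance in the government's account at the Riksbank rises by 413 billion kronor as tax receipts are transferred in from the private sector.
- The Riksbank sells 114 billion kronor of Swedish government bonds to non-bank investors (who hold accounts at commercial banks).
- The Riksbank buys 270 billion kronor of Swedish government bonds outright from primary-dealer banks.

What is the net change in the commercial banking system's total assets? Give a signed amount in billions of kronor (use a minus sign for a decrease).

Government account inflow 413 billion kronor: bank balance sheets shrink → −413B.
Asset sale (to non-banks) 114 billion kronor: bank balance sheets shrink → −114B.
OMO purchase (from banks) 270 billion kronor: just an asset swap on bank balance sheets → 0.
Net: −413 − 114 + 0 = -527 billion.

-527 billion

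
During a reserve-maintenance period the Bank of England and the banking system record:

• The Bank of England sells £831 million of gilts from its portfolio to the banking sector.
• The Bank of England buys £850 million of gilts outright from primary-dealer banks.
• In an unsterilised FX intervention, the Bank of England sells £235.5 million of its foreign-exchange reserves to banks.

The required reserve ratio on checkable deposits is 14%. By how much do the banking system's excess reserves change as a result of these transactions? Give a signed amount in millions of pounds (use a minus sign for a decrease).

-£216.5 million

OMO sale (to banks) £831 million: reserves −£831M, deposits 0.
OMO purchase (from banks) £850 million: reserves +£850M, deposits 0.
FX sale £235.5 million: reserves −£235.5M, deposits 0.
Totals: Δreserves = −£216.5M, Δdeposits = 0.
Δrequired reserves = 14% × 0 = 0.
Δexcess reserves = Δreserves − Δrequired = −£216.5M − (0) = -£216.5 million.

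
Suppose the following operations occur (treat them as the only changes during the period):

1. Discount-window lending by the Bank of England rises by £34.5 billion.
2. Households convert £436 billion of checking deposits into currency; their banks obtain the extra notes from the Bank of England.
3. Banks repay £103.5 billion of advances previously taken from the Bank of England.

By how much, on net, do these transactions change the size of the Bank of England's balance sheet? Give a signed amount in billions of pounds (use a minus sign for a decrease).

-£69 billion

Discount-window loan £34.5 billion: a Bank of England asset is acquired → +£34.5B.
Currency withdrawal £436 billion: only the composition of liabilities changes → 0.
Discount-window repayment £103.5 billion: a Bank of England asset is shed → −£103.5B.
Net: 34.5 + 0 − 103.5 = -£69 billion.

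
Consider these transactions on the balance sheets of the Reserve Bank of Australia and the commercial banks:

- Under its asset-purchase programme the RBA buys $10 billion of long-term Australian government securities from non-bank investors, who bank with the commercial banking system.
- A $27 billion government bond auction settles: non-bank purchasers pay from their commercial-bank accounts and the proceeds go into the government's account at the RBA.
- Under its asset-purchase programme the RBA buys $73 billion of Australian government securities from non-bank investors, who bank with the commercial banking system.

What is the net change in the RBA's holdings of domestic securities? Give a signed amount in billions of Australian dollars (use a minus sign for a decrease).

+$83 billion

Asset purchase (from non-banks) $10 billion: securities added to the RBA's portfolio → +$10B.
Government account inflow $27 billion: the RBA's securities portfolio is untouched → 0.
Asset purchase (from non-banks) $73 billion: securities added to the RBA's portfolio → +$73B.
Net: 10 + 0 + 73 = +$83 billion.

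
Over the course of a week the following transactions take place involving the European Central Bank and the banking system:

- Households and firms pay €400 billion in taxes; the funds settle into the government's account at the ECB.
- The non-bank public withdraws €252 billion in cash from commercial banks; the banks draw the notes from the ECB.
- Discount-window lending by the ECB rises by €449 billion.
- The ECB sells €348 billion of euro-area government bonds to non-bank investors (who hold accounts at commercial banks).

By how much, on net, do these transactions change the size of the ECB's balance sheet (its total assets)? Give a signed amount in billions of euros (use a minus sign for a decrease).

+€101 billion

ECB balance sheet:
  Assets:      Securities −€348B, Loans to banks +€449B
  Liabilities: Bank reserves −€551B, Currency in circulation +€252B, Government deposits +€400B
Commercial banking system:
  Assets:      Reserves at CB −€551B
  Liabilities: Checkable deposits −€1000B, Borrowings from CB +€449B
Change in total ECB assets = +€101 billion.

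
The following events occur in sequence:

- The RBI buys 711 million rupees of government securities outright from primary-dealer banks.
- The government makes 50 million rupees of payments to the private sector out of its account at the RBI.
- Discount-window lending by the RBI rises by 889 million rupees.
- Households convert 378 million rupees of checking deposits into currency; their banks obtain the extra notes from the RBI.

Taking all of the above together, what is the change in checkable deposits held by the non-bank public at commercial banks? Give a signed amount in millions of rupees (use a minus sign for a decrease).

-328 million

OMO purchase (from banks) 711 million rupees: the counterparty is a bank, so public deposits are unchanged → 0.
Government spending 50 million rupees: non-bank counterparties' bank balances rise → +50M.
Discount-window loan 889 million rupees: the counterparty is a bank, so public deposits are unchanged → 0.
Currency withdrawal 378 million rupees: non-bank counterparties' bank balances fall → −378M.
Net: 0 + 50 + 0 − 378 = -328 million.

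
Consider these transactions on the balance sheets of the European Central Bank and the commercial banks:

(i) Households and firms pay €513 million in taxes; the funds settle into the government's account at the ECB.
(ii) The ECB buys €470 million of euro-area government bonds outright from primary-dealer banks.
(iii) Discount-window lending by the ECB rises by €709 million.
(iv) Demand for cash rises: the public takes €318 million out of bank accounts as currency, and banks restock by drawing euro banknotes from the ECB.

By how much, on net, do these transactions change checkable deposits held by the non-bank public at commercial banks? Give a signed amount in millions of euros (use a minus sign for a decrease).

Government account inflow €513 million: non-bank counterparties' bank balances fall → −€513M.
OMO purchase (from banks) €470 million: the counterparty is a bank, so public deposits are unchanged → 0.
Discount-window loan €709 million: the counterparty is a bank, so public deposits are unchanged → 0.
Currency withdrawal €318 million: non-bank counterparties' bank balances fall → −€318M.
Net: −513 + 0 + 0 − 318 = -€831 million.

-€831 million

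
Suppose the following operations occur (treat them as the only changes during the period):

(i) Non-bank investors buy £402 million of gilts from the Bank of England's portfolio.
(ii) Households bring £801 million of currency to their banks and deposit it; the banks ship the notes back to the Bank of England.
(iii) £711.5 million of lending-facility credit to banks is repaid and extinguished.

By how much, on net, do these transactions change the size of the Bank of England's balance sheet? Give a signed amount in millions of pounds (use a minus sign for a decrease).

Asset sale (to non-banks) £402 million: a Bank of England asset is shed → −£402M.
Currency deposit £801 million: only the composition of liabilities changes → 0.
Discount-window repayment £711.5 million: a Bank of England asset is shed → −£711.5M.
Net: −402 + 0 − 711.5 = -£1113.5 million.

-£1113.5 million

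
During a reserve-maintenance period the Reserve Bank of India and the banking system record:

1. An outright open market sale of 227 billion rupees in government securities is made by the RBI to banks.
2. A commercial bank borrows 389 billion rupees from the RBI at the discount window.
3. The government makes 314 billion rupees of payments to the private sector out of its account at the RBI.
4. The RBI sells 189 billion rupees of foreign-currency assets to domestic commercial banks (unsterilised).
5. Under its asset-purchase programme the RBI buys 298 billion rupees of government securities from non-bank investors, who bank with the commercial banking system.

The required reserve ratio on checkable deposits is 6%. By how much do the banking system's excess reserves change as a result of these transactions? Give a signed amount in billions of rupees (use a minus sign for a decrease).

+548.28 billion

OMO sale (to banks) 227 billion rupees: reserves −227B, deposits 0.
Discount-window loan 389 billion rupees: reserves +389B, deposits 0.
Government spending 314 billion rupees: reserves +314B, deposits +314B.
FX sale 189 billion rupees: reserves −189B, deposits 0.
Asset purchase (from non-banks) 298 billion rupees: reserves +298B, deposits +298B.
Totals: Δreserves = +585B, Δdeposits = +612B.
Δrequired reserves = 6% × +612B = +36.72B.
Δexcess reserves = Δreserves − Δrequired = +585B − (+36.72B) = +548.28 billion.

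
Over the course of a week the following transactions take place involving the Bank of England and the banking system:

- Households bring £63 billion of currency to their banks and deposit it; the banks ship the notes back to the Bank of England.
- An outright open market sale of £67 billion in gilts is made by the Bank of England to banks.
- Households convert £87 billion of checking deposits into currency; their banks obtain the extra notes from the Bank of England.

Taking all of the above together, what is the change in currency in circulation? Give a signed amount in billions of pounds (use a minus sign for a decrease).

+£24 billion

Currency deposit £63 billion: notes return to the central bank → −£63B.
OMO sale (to banks) £67 billion: no currency enters or leaves circulation → 0.
Currency withdrawal £87 billion: notes leave the central bank → +£87B.
Net: −63 + 0 + 87 = +£24 billion.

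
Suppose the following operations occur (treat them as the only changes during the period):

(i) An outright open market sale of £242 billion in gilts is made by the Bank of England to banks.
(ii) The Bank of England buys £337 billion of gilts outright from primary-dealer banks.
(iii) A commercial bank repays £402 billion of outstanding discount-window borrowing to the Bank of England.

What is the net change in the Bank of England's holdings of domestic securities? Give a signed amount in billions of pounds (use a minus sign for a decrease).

+£95 billion

OMO sale (to banks) £242 billion: securities removed from the Bank of England's portfolio → −£242B.
OMO purchase (from banks) £337 billion: securities added to the Bank of England's portfolio → +£337B.
Discount-window repayment £402 billion: the Bank of England's securities portfolio is untouched → 0.
Net: −242 + 337 + 0 = +£95 billion.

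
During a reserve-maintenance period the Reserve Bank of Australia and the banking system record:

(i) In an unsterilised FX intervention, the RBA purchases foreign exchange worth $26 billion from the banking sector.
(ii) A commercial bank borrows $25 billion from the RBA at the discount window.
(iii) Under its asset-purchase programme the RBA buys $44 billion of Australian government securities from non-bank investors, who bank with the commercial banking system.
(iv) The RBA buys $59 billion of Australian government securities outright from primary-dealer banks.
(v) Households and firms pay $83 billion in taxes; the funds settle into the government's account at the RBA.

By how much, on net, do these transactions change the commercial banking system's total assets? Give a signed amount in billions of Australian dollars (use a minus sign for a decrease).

-$14 billion

FX purchase $26 billion: just an asset swap on bank balance sheets → 0.
Discount-window loan $25 billion: bank balance sheets expand → +$25B.
Asset purchase (from non-banks) $44 billion: bank balance sheets expand → +$44B.
OMO purchase (from banks) $59 billion: just an asset swap on bank balance sheets → 0.
Government account inflow $83 billion: bank balance sheets shrink → −$83B.
Net: 0 + 25 + 44 + 0 − 83 = -$14 billion.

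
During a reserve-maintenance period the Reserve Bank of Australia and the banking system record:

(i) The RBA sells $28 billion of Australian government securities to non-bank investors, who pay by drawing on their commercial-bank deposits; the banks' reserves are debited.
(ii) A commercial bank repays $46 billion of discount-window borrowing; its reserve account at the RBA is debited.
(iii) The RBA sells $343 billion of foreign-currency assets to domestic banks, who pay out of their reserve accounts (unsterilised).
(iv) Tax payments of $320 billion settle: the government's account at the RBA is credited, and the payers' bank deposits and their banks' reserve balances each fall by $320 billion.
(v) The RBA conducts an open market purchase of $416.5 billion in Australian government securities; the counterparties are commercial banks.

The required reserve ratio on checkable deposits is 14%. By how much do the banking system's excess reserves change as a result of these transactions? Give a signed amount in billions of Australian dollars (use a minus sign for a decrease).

Asset sale (to non-banks) $28 billion: reserves −$28B, deposits −$28B.
Discount-window repayment $46 billion: reserves −$46B, deposits 0.
FX sale $343 billion: reserves −$343B, deposits 0.
Government account inflow $320 billion: reserves −$320B, deposits −$320B.
OMO purchase (from banks) $416.5 billion: reserves +$416.5B, deposits 0.
Totals: Δreserves = −$320.5B, Δdeposits = −$348B.
Δrequired reserves = 14% × −$348B = −$48.72B.
Δexcess reserves = Δreserves − Δrequired = −$320.5B − (−$48.72B) = -$271.78 billion.

-$271.78 billion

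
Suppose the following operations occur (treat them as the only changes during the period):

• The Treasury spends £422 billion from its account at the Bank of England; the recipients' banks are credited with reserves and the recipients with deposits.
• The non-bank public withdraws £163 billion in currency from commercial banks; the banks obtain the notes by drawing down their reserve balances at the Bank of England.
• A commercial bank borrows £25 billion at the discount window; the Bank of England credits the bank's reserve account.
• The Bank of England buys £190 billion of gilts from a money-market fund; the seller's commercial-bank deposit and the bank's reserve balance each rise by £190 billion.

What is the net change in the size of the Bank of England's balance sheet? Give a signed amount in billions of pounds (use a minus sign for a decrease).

+£215 billion

Government spending £422 billion: only the composition of liabilities changes → 0.
Currency withdrawal £163 billion: only the composition of liabilities changes → 0.
Discount-window loan £25 billion: a Bank of England asset is acquired → +£25B.
Asset purchase (from non-banks) £190 billion: a Bank of England asset is acquired → +£190B.
Net: 0 + 0 + 25 + 190 = +£215 billion.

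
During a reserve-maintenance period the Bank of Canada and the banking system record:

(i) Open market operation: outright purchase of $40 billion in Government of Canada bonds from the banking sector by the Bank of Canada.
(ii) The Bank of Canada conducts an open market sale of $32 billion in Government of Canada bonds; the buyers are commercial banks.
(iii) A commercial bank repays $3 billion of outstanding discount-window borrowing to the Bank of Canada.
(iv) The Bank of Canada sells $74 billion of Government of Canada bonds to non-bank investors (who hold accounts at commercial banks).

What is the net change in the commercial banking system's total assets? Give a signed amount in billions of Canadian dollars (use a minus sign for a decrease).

-$77 billion

OMO purchase (from banks) $40 billion: just an asset swap on bank balance sheets → 0.
OMO sale (to banks) $32 billion: just an asset swap on bank balance sheets → 0.
Discount-window repayment $3 billion: bank balance sheets shrink → −$3B.
Asset sale (to non-banks) $74 billion: bank balance sheets shrink → −$74B.
Net: 0 + 0 − 3 − 74 = -$77 billion.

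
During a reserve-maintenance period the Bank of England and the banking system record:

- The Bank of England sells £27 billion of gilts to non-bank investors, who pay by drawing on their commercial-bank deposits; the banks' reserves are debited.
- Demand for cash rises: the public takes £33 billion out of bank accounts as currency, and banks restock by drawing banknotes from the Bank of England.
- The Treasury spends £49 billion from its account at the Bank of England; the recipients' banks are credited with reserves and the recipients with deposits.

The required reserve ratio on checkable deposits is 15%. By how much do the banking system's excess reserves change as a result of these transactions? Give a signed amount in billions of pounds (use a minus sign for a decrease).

-£9.35 billion

Asset sale (to non-banks) £27 billion: reserves −£27B, deposits −£27B.
Currency withdrawal £33 billion: reserves −£33B, deposits −£33B.
Government spending £49 billion: reserves +£49B, deposits +£49B.
Totals: Δreserves = −£11B, Δdeposits = −£11B.
Δrequired reserves = 15% × −£11B = −£1.65B.
Δexcess reserves = Δreserves − Δrequired = −£11B − (−£1.65B) = -£9.35 billion.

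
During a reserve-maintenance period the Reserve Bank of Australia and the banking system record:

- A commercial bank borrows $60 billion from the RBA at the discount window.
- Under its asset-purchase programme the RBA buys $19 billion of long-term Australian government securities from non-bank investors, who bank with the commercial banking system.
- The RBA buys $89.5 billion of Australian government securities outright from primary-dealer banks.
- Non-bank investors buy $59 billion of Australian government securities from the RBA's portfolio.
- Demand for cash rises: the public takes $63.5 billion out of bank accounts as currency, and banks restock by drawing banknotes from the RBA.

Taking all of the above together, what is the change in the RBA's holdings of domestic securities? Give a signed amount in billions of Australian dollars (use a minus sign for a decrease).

+$49.5 billion

Discount-window loan $60 billion: the RBA's securities portfolio is untouched → 0.
Asset purchase (from non-banks) $19 billion: securities added to the RBA's portfolio → +$19B.
OMO purchase (from banks) $89.5 billion: securities added to the RBA's portfolio → +$89.5B.
Asset sale (to non-banks) $59 billion: securities removed from the RBA's portfolio → −$59B.
Currency withdrawal $63.5 billion: the RBA's securities portfolio is untouched → 0.
Net: 0 + 19 + 89.5 − 59 + 0 = +$49.5 billion.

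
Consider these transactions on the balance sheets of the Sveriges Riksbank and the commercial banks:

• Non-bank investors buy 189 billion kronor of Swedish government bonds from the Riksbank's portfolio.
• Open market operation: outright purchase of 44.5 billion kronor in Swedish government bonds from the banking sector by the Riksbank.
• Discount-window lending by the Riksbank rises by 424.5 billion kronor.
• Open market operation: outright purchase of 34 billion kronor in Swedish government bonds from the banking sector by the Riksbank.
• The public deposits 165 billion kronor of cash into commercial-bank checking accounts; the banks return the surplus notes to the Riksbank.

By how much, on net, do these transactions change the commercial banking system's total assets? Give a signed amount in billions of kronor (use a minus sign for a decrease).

+400.5 billion

Riksbank balance sheet:
  Assets:      Securities −110.5B, Loans to banks +424.5B
  Liabilities: Bank reserves +479B, Currency in circulation −165B
Commercial banking system:
  Assets:      Reserves at CB +479B, Securities −78.5B
  Liabilities: Checkable deposits −24B, Borrowings from CB +424.5B
Change in total bank assets = +400.5 billion.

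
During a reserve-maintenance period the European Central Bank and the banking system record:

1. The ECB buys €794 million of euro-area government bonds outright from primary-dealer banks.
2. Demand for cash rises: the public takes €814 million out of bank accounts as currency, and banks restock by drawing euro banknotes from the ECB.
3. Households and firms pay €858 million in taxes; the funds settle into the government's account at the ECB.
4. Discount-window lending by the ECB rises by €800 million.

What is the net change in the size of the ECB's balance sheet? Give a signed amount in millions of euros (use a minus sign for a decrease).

ECB balance sheet:
  Assets:      Securities +€794M, Loans to banks +€800M
  Liabilities: Bank reserves −€78M, Currency in circulation +€814M, Government deposits +€858M
Change in total ECB assets = +€1594 million.

+€1594 million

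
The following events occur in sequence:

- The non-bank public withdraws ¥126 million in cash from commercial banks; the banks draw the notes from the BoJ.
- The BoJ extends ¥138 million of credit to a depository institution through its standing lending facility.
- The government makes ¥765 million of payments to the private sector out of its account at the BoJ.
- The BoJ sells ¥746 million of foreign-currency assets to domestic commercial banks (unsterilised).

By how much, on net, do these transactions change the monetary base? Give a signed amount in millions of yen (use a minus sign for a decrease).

+¥157 million

Currency withdrawal ¥126 million: just a shift between currency and reserves — both are base money → 0.
Discount-window loan ¥138 million: BoJ balance sheet expands → +¥138M.
Government spending ¥765 million: a non-base liability converts back to reserves → +¥765M.
FX sale ¥746 million: BoJ balance sheet contracts → −¥746M.
Net: 0 + 138 + 765 − 746 = +¥157 million.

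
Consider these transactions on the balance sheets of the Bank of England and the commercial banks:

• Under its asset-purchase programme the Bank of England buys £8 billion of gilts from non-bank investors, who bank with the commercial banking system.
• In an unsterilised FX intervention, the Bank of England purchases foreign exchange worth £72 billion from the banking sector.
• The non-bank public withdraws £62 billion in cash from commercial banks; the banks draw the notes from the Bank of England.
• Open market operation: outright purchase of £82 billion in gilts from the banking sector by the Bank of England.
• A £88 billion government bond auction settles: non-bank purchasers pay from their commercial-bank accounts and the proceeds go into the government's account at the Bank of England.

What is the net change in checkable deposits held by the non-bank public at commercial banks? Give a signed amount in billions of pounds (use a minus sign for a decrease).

Bank of England balance sheet:
  Assets:      Securities +£90B, Foreign assets +£72B
  Liabilities: Bank reserves +£12B, Currency in circulation +£62B, Government deposits +£88B
Commercial banking system:
  Assets:      Reserves at CB +£12B, Securities −£82B, Foreign assets −£72B
  Liabilities: Checkable deposits −£142B
So the change in checkable deposits held by the non-bank public at commercial banks is -£142 billion.

-£142 billion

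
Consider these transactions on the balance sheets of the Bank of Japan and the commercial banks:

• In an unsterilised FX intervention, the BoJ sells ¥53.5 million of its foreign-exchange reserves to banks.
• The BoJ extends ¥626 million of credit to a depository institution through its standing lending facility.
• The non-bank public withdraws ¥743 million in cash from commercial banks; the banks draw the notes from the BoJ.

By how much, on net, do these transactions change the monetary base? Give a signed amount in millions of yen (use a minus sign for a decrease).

+¥572.5 million

FX sale ¥53.5 million: BoJ balance sheet contracts → −¥53.5M.
Discount-window loan ¥626 million: BoJ balance sheet expands → +¥626M.
Currency withdrawal ¥743 million: just a shift between currency and reserves — both are base money → 0.
Net: −53.5 + 626 + 0 = +¥572.5 million.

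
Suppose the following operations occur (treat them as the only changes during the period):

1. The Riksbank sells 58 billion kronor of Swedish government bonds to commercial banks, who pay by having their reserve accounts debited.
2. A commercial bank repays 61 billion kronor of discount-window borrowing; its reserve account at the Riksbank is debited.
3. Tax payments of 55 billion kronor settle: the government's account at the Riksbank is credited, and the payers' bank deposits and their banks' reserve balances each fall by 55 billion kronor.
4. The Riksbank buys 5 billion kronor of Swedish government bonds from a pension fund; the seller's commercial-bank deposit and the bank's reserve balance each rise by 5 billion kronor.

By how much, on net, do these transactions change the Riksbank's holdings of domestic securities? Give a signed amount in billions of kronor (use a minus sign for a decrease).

-53 billion

OMO sale (to banks) 58 billion kronor: securities removed from the Riksbank's portfolio → −58B.
Discount-window repayment 61 billion kronor: the Riksbank's securities portfolio is untouched → 0.
Government account inflow 55 billion kronor: the Riksbank's securities portfolio is untouched → 0.
Asset purchase (from non-banks) 5 billion kronor: securities added to the Riksbank's portfolio → +5B.
Net: −58 + 0 + 0 + 5 = -53 billion.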